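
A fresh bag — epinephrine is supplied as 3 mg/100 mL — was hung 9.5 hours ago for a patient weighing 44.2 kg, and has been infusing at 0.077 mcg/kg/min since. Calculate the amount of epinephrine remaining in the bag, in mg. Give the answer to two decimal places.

Dose = 0.077 mcg/kg/min × 44.2 kg = 3.4034 mcg/min
3.4034 mcg/min × 60 min/hr = 204.204 mcg/hr
Concentration = 3 mg ÷ 100 mL = 0.03 mg/mL = 30 mcg/mL
Rate = 204.204 mcg/hr ÷ 30 mcg/mL = 6.8068 mL/hr
Volume infused = 6.8068 mL/hr × 9.5 hr = 64.6646 mL
Volume remaining = 100 − 64.6646 = 35.3354 mL
Drug remaining = 35.3354 mL × 30 mcg/mL = 1060.062 mcg = 1.060062 mg

1.06 mg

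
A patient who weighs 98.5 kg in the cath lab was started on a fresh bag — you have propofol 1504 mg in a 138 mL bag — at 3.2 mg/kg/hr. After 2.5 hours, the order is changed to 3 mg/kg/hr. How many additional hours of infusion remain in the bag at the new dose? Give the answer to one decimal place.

Initial rate:
Dose = 3.2 mg/kg/hr × 98.5 kg = 315.2 mg/hr
Concentration = 1504 mg ÷ 138 mL = 10.89855 mg/mL
Rate = 315.2 mg/hr ÷ 10.89855 mg/mL = 28.92128 mL/hr
Volume infused so far = 28.92128 mL/hr × 2.5 hr = 72.30319 mL
Volume remaining = 138 − 72.30319 = 65.69681 mL
New rate:
Dose = 3 mg/kg/hr × 98.5 kg = 295.5 mg/hr
Rate = 295.5 mg/hr ÷ 10.89855 mg/mL = 27.1137 mL/hr
Time remaining = 65.69681 mL ÷ 27.1137 mL/hr = 2.423012 hr

2.4 hours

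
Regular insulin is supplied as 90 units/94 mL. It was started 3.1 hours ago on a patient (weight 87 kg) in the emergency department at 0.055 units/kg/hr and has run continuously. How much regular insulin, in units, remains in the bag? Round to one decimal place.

75.2 units

Dose = 0.055 units/kg/hr × 87 kg = 4.785 units/hr
Concentration = 90 units ÷ 94 mL = 0.9574468 units/mL
Rate = 4.785 units/hr ÷ 0.9574468 units/mL = 4.997667 mL/hr
Volume infused = 4.997667 mL/hr × 3.1 hr = 15.49277 mL
Volume remaining = 94 − 15.49277 = 78.50723 mL
Drug remaining = 78.50723 mL × 0.9574468 units/mL = 75.1665 units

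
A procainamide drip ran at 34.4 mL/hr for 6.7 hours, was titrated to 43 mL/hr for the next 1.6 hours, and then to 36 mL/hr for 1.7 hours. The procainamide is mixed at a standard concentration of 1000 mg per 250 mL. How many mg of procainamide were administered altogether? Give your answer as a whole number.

1442 mg

Concentration = 1000 mg ÷ 250 mL = 4 mg/mL
Stage 1: 34.4 mL/hr × 6.7 hr = 230.48 mL → 230.48 mL × 4 mg/mL = 921.92 mg
Stage 2: 43 mL/hr × 1.6 hr = 68.8 mL → 68.8 mL × 4 mg/mL = 275.2 mg
Stage 3: 36 mL/hr × 1.7 hr = 61.2 mL → 61.2 mL × 4 mg/mL = 244.8 mg
Total = 921.92 + 275.2 + 244.8 = 1441.92 mg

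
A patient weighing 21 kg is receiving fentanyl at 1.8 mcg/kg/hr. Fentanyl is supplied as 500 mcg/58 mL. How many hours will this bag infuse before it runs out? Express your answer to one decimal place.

13.2 hours

Dose = 1.8 mcg/kg/hr × 21 kg = 37.8 mcg/hr
Concentration = 500 mcg ÷ 58 mL = 8.62069 mcg/mL
Rate = 37.8 mcg/hr ÷ 8.62069 mcg/mL = 4.3848 mL/hr
Duration = 58 mL ÷ 4.3848 mL/hr = 13.22751 hr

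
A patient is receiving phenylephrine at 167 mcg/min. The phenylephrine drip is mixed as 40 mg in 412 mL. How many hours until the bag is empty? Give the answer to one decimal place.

167 mcg/min × 60 min/hr = 10020 mcg/hr
Concentration = 40 mg ÷ 412 mL = 0.09708738 mg/mL = 97.08738 mcg/mL
Rate = 10020 mcg/hr ÷ 97.08738 mcg/mL = 103.206 mL/hr
Duration = 412 mL ÷ 103.206 mL/hr = 3.992016 hr

4.0 hours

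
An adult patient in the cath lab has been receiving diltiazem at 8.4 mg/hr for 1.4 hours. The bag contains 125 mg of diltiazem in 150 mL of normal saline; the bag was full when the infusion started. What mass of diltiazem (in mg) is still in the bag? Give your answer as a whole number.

Concentration = 125 mg ÷ 150 mL = 0.8333333 mg/mL
Rate = 8.4 mg/hr ÷ 0.8333333 mg/mL = 10.08 mL/hr
Volume infused = 10.08 mL/hr × 1.4 hr = 14.112 mL
Volume remaining = 150 − 14.112 = 135.888 mL
Drug remaining = 135.888 mL × 0.8333333 mg/mL = 113.24 mg

113 mg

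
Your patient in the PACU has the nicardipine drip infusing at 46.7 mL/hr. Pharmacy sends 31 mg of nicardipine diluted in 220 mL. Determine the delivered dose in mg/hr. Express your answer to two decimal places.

Concentration = 31 mg ÷ 220 mL = 0.1409091 mg/mL
Drug rate = 46.7 mL/hr × 0.1409091 mg/mL = 6.580455 mg/hr

6.58 mg/hr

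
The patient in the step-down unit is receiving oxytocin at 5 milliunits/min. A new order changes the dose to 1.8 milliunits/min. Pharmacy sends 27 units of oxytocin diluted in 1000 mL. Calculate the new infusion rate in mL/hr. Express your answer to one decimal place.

4.0 mL/hr

1.8 milliunits/min × 60 min/hr = 108 milliunits/hr
Concentration = 27 units ÷ 1000 mL = 0.027 units/mL = 27 milliunits/mL
Rate = 108 milliunits/hr ÷ 27 milliunits/mL = 4 mL/hr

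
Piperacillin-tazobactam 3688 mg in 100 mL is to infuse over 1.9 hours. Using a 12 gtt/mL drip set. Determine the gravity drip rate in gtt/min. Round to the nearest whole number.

11 gtt/min

100 mL ÷ (1.9 hr × 60 = 114 min) = 0.877193 mL/min
0.877193 mL/min × 12 gtt/mL = 10.52632 gtt/min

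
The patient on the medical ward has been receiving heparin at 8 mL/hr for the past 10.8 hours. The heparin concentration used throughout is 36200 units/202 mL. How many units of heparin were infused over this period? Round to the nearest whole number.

Concentration = 36200 units ÷ 202 mL = 179.2079 units/mL
Drug rate = 8 mL/hr × 179.2079 units/mL = 1433.663 units/hr
Total = 1433.663 units/hr × 10.8 hr = 15483.56 units

15484 units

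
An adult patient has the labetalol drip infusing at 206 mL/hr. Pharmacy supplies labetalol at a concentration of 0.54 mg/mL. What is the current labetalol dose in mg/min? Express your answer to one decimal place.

1.9 mg/min

Drug rate = 206 mL/hr × 0.54 mg/mL = 111.24 mg/hr
111.24 mg/hr ÷ 60 min/hr = 1.854 mg/min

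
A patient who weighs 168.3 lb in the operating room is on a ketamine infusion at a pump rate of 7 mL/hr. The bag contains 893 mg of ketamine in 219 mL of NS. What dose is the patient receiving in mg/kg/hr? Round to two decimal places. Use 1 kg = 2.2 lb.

0.37 mg/kg/hr

Weight = 168.3 lb ÷ 2.2 lb/kg = 76.5 kg
Concentration = 893 mg ÷ 219 mL = 4.077626 mg/mL
Drug rate = 7 mL/hr × 4.077626 mg/mL = 28.54338 mg/hr
28.54338 mg/hr ÷ 76.5 kg = 0.3731161 mg/kg/hr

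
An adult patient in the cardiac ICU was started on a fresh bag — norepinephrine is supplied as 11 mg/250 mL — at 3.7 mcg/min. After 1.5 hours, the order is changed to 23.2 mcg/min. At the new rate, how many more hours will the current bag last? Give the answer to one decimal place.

Initial rate:
3.7 mcg/min × 60 min/hr = 222 mcg/hr
Concentration = 11 mg ÷ 250 mL = 0.044 mg/mL = 44 mcg/mL
Rate = 222 mcg/hr ÷ 44 mcg/mL = 5.045455 mL/hr
Volume infused so far = 5.045455 mL/hr × 1.5 hr = 7.568182 mL
Volume remaining = 250 − 7.568182 = 242.4318 mL
New rate:
23.2 mcg/min × 60 min/hr = 1392 mcg/hr
Rate = 1392 mcg/hr ÷ 44 mcg/mL = 31.63636 mL/hr
Time remaining = 242.4318 mL ÷ 31.63636 mL/hr = 7.663075 hr

7.7 hours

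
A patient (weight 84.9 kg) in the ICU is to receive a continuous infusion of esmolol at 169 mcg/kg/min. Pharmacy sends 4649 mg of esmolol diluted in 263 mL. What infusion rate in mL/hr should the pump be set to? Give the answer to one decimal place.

Dose = 169 mcg/kg/min × 84.9 kg = 14348.1 mcg/min
14348.1 mcg/min × 60 min/hr = 860886 mcg/hr
Concentration = 4649 mg ÷ 263 mL = 17.67681 mg/mL = 17676.81 mcg/mL
Rate = 860886 mcg/hr ÷ 17676.81 mcg/mL = 48.70145 mL/hr

48.7 mL/hr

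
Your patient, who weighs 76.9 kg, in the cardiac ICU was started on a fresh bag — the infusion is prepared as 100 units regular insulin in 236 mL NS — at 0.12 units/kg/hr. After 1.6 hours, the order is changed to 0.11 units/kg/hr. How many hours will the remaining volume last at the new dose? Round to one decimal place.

Initial rate:
Dose = 0.12 units/kg/hr × 76.9 kg = 9.228 units/hr
Concentration = 100 units ÷ 236 mL = 0.4237288 units/mL
Rate = 9.228 units/hr ÷ 0.4237288 units/mL = 21.77808 mL/hr
Volume infused so far = 21.77808 mL/hr × 1.6 hr = 34.84493 mL
Volume remaining = 236 − 34.84493 = 201.1551 mL
New rate:
Dose = 0.11 units/kg/hr × 76.9 kg = 8.459 units/hr
Rate = 8.459 units/hr ÷ 0.4237288 units/mL = 19.96324 mL/hr
Time remaining = 201.1551 mL ÷ 19.96324 mL/hr = 10.07627 hr

10.1 hours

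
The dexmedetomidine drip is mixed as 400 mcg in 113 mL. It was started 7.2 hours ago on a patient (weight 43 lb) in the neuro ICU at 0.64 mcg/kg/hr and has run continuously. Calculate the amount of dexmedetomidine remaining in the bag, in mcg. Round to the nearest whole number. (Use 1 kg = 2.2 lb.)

Weight = 43 lb ÷ 2.2 lb/kg = 19.54545 kg
Dose = 0.64 mcg/kg/hr × 19.54545 kg = 12.50909 mcg/hr
Concentration = 400 mcg ÷ 113 mL = 3.539823 mcg/mL
Rate = 12.50909 mcg/hr ÷ 3.539823 mcg/mL = 3.533818 mL/hr
Volume infused = 3.533818 mL/hr × 7.2 hr = 25.44349 mL
Volume remaining = 113 − 25.44349 = 87.55651 mL
Drug remaining = 87.55651 mL × 3.539823 mcg/mL = 309.9345 mcg

310 mcg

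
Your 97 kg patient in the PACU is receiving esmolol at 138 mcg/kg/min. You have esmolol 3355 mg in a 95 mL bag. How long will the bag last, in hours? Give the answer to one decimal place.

Dose = 138 mcg/kg/min × 97 kg = 13386 mcg/min
13386 mcg/min × 60 min/hr = 803160 mcg/hr
Concentration = 3355 mg ÷ 95 mL = 35.31579 mg/mL = 35315.79 mcg/mL
Rate = 803160 mcg/hr ÷ 35315.79 mcg/mL = 22.74224 mL/hr
Duration = 95 mL ÷ 22.74224 mL/hr = 4.17725 hr

4.2 hours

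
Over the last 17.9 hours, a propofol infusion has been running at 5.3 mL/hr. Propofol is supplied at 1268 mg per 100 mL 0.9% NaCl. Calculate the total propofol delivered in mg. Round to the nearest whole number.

Concentration = 1268 mg ÷ 100 mL = 12.68 mg/mL
Drug rate = 5.3 mL/hr × 12.68 mg/mL = 67.204 mg/hr
Total = 67.204 mg/hr × 17.9 hr = 1202.952 mg

1203 mg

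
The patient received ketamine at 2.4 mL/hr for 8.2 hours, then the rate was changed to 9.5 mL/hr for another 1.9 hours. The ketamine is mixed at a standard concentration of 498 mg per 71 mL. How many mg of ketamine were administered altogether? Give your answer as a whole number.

265 mg

Concentration = 498 mg ÷ 71 mL = 7.014085 mg/mL
Stage 1: 2.4 mL/hr × 8.2 hr = 19.68 mL → 19.68 mL × 7.014085 mg/mL = 138.0372 mg
Stage 2: 9.5 mL/hr × 1.9 hr = 18.05 mL → 18.05 mL × 7.014085 mg/mL = 126.6042 mg
Total = 138.0372 + 126.6042 = 264.6414 mg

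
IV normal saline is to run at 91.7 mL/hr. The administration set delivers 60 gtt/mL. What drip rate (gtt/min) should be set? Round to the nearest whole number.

91.7 mL/hr ÷ 60 min/hr = 1.528333 mL/min
1.528333 mL/min × 60 gtt/mL = 91.7 gtt/min

92 gtt/min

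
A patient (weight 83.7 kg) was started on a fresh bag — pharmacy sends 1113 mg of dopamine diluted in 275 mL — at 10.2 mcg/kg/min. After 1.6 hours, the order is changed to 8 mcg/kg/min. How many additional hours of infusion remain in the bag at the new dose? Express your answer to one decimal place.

25.7 hours

Initial rate:
Dose = 10.2 mcg/kg/min × 83.7 kg = 853.74 mcg/min
853.74 mcg/min × 60 min/hr = 51224.4 mcg/hr
Concentration = 1113 mg ÷ 275 mL = 4.047273 mg/mL = 4047.273 mcg/mL
Rate = 51224.4 mcg/hr ÷ 4047.273 mcg/mL = 12.65652 mL/hr
Volume infused so far = 12.65652 mL/hr × 1.6 hr = 20.25044 mL
Volume remaining = 275 − 20.25044 = 254.7496 mL
New rate:
Dose = 8 mcg/kg/min × 83.7 kg = 669.6 mcg/min
669.6 mcg/min × 60 min/hr = 40176 mcg/hr
Rate = 40176 mcg/hr ÷ 4047.273 mcg/mL = 9.926685 mL/hr
Time remaining = 254.7496 mL ÷ 9.926685 mL/hr = 25.66311 hr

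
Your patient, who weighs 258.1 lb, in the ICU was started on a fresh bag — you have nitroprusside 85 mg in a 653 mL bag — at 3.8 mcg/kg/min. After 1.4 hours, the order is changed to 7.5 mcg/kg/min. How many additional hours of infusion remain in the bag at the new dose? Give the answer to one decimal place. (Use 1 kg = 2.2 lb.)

Initial rate:
Weight = 258.1 lb ÷ 2.2 lb/kg = 117.3182 kg
Dose = 3.8 mcg/kg/min × 117.3182 kg = 445.8091 mcg/min
445.8091 mcg/min × 60 min/hr = 26748.55 mcg/hr
Concentration = 85 mg ÷ 653 mL = 0.1301685 mg/mL = 130.1685 mcg/mL
Rate = 26748.55 mcg/hr ÷ 130.1685 mcg/mL = 205.4918 mL/hr
Volume infused so far = 205.4918 mL/hr × 1.4 hr = 287.6885 mL
Volume remaining = 653 − 287.6885 = 365.3115 mL
New rate:
Dose = 7.5 mcg/kg/min × 117.3182 kg = 879.8864 mcg/min
879.8864 mcg/min × 60 min/hr = 52793.18 mcg/hr
Rate = 52793.18 mcg/hr ÷ 130.1685 mcg/mL = 405.5759 mL/hr
Time remaining = 365.3115 mL ÷ 405.5759 mL/hr = 0.9007231 hr

0.9 hours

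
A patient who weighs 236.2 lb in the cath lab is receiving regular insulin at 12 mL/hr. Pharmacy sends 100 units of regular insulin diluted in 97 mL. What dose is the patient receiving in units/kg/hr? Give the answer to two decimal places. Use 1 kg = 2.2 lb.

Weight = 236.2 lb ÷ 2.2 lb/kg = 107.3636 kg
Concentration = 100 units ÷ 97 mL = 1.030928 units/mL
Drug rate = 12 mL/hr × 1.030928 units/mL = 12.37113 units/hr
12.37113 units/hr ÷ 107.3636 kg = 0.1152265 units/kg/hr

0.12 units/kg/hr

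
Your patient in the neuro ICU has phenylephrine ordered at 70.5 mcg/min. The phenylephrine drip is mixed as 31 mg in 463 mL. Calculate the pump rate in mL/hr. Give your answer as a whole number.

63 mL/hr

70.5 mcg/min × 60 min/hr = 4230 mcg/hr
Concentration = 31 mg ÷ 463 mL = 0.06695464 mg/mL = 66.95464 mcg/mL
Rate = 4230 mcg/hr ÷ 66.95464 mcg/mL = 63.1771 mL/hr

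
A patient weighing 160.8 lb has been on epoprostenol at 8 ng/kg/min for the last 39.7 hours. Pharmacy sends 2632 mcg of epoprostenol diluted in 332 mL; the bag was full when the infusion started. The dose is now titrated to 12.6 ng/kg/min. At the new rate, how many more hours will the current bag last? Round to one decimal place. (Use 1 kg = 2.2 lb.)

Initial rate:
Weight = 160.8 lb ÷ 2.2 lb/kg = 73.09091 kg
Dose = 8 ng/kg/min × 73.09091 kg = 584.7273 ng/min
584.7273 ng/min × 60 min/hr = 35083.64 ng/hr
Concentration = 2632 mcg ÷ 332 mL = 7.927711 mcg/mL = 7927.711 ng/mL
Rate = 35083.64 ng/hr ÷ 7927.711 ng/mL = 4.425443 mL/hr
Volume infused so far = 4.425443 mL/hr × 39.7 hr = 175.6901 mL
Volume remaining = 332 − 175.6901 = 156.3099 mL
New rate:
Dose = 12.6 ng/kg/min × 73.09091 kg = 920.9455 ng/min
920.9455 ng/min × 60 min/hr = 55256.73 ng/hr
Rate = 55256.73 ng/hr ÷ 7927.711 ng/mL = 6.970074 mL/hr
Time remaining = 156.3099 mL ÷ 6.970074 mL/hr = 22.42586 hr

22.4 hours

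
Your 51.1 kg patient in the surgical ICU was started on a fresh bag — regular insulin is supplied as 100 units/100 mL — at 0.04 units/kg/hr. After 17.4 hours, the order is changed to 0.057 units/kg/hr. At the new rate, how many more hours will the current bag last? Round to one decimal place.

Initial rate:
Dose = 0.04 units/kg/hr × 51.1 kg = 2.044 units/hr
Concentration = 100 units ÷ 100 mL = 1 units/mL
Rate = 2.044 units/hr ÷ 1 units/mL = 2.044 mL/hr
Volume infused so far = 2.044 mL/hr × 17.4 hr = 35.5656 mL
Volume remaining = 100 − 35.5656 = 64.4344 mL
New rate:
Dose = 0.057 units/kg/hr × 51.1 kg = 2.9127 units/hr
Rate = 2.9127 units/hr ÷ 1 units/mL = 2.9127 mL/hr
Time remaining = 64.4344 mL ÷ 2.9127 mL/hr = 22.12188 hr

22.1 hours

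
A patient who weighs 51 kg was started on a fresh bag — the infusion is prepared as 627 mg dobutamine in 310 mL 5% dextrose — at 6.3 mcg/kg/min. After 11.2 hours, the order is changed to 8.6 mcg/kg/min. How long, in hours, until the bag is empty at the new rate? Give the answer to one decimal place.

Initial rate:
Dose = 6.3 mcg/kg/min × 51 kg = 321.3 mcg/min
321.3 mcg/min × 60 min/hr = 19278 mcg/hr
Concentration = 627 mg ÷ 310 mL = 2.022581 mg/mL = 2022.581 mcg/mL
Rate = 19278 mcg/hr ÷ 2022.581 mcg/mL = 9.531388 mL/hr
Volume infused so far = 9.531388 mL/hr × 11.2 hr = 106.7515 mL
Volume remaining = 310 − 106.7515 = 203.2485 mL
New rate:
Dose = 8.6 mcg/kg/min × 51 kg = 438.6 mcg/min
438.6 mcg/min × 60 min/hr = 26316 mcg/hr
Rate = 26316 mcg/hr ÷ 2022.581 mcg/mL = 13.0111 mL/hr
Time remaining = 203.2485 mL ÷ 13.0111 mL/hr = 15.62116 hr

15.6 hours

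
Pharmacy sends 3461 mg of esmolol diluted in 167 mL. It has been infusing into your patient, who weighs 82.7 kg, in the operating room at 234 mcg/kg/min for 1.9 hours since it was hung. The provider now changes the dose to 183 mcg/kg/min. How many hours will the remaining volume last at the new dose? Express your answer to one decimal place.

1.4 hours

Initial rate:
Dose = 234 mcg/kg/min × 82.7 kg = 19351.8 mcg/min
19351.8 mcg/min × 60 min/hr = 1161108 mcg/hr
Concentration = 3461 mg ÷ 167 mL = 20.72455 mg/mL = 20724.55 mcg/mL
Rate = 1161108 mcg/hr ÷ 20724.55 mcg/mL = 56.02573 mL/hr
Volume infused so far = 56.02573 mL/hr × 1.9 hr = 106.4489 mL
Volume remaining = 167 − 106.4489 = 60.55112 mL
New rate:
Dose = 183 mcg/kg/min × 82.7 kg = 15134.1 mcg/min
15134.1 mcg/min × 60 min/hr = 908046 mcg/hr
Rate = 908046 mcg/hr ÷ 20724.55 mcg/mL = 43.81499 mL/hr
Time remaining = 60.55112 mL ÷ 43.81499 mL/hr = 1.381973 hr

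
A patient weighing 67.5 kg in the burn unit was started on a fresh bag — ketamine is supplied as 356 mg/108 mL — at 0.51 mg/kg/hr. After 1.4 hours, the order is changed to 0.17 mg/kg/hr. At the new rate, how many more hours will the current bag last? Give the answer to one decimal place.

Initial rate:
Dose = 0.51 mg/kg/hr × 67.5 kg = 34.425 mg/hr
Concentration = 356 mg ÷ 108 mL = 3.296296 mg/mL
Rate = 34.425 mg/hr ÷ 3.296296 mg/mL = 10.44354 mL/hr
Volume infused so far = 10.44354 mL/hr × 1.4 hr = 14.62096 mL
Volume remaining = 108 − 14.62096 = 93.37904 mL
New rate:
Dose = 0.17 mg/kg/hr × 67.5 kg = 11.475 mg/hr
Rate = 11.475 mg/hr ÷ 3.296296 mg/mL = 3.48118 mL/hr
Time remaining = 93.37904 mL ÷ 3.48118 mL/hr = 26.82397 hr

26.8 hours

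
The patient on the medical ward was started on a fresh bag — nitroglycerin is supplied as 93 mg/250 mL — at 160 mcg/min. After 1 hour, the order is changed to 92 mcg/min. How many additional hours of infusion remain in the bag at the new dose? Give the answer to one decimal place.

15.1 hours

Initial rate:
160 mcg/min × 60 min/hr = 9600 mcg/hr
Concentration = 93 mg ÷ 250 mL = 0.372 mg/mL = 372 mcg/mL
Rate = 9600 mcg/hr ÷ 372 mcg/mL = 25.80645 mL/hr
Volume infused so far = 25.80645 mL/hr × 1 hr = 25.80645 mL
Volume remaining = 250 − 25.80645 = 224.1935 mL
New rate:
92 mcg/min × 60 min/hr = 5520 mcg/hr
Rate = 5520 mcg/hr ÷ 372 mcg/mL = 14.83871 mL/hr
Time remaining = 224.1935 mL ÷ 14.83871 mL/hr = 15.1087 hr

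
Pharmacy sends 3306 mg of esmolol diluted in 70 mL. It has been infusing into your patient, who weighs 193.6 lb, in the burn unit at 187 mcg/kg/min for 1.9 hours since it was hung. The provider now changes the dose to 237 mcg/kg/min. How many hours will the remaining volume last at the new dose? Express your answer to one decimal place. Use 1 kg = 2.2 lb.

Initial rate:
Weight = 193.6 lb ÷ 2.2 lb/kg = 88 kg
Dose = 187 mcg/kg/min × 88 kg = 16456 mcg/min
16456 mcg/min × 60 min/hr = 987360 mcg/hr
Concentration = 3306 mg ÷ 70 mL = 47.22857 mg/mL = 47228.57 mcg/mL
Rate = 987360 mcg/hr ÷ 47228.57 mcg/mL = 20.90599 mL/hr
Volume infused so far = 20.90599 mL/hr × 1.9 hr = 39.72138 mL
Volume remaining = 70 − 39.72138 = 30.27862 mL
New rate:
Dose = 237 mcg/kg/min × 88 kg = 20856 mcg/min
20856 mcg/min × 60 min/hr = 1251360 mcg/hr
Rate = 1251360 mcg/hr ÷ 47228.57 mcg/mL = 26.49583 mL/hr
Time remaining = 30.27862 mL ÷ 26.49583 mL/hr = 1.142769 hr

1.1 hours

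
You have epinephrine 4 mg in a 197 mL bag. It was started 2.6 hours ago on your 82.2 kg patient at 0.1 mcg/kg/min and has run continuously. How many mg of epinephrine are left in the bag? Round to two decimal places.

Dose = 0.1 mcg/kg/min × 82.2 kg = 8.22 mcg/min
8.22 mcg/min × 60 min/hr = 493.2 mcg/hr
Concentration = 4 mg ÷ 197 mL = 0.02030457 mg/mL = 20.30457 mcg/mL
Rate = 493.2 mcg/hr ÷ 20.30457 mcg/mL = 24.2901 mL/hr
Volume infused = 24.2901 mL/hr × 2.6 hr = 63.15426 mL
Volume remaining = 197 − 63.15426 = 133.8457 mL
Drug remaining = 133.8457 mL × 20.30457 mcg/mL = 2717.68 mcg = 2.71768 mg

2.72 mg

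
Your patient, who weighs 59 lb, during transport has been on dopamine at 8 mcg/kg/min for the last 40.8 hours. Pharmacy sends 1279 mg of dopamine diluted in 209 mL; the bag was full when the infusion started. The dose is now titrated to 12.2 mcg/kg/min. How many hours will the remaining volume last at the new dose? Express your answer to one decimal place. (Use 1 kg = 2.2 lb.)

Initial rate:
Weight = 59 lb ÷ 2.2 lb/kg = 26.81818 kg
Dose = 8 mcg/kg/min × 26.81818 kg = 214.5455 mcg/min
214.5455 mcg/min × 60 min/hr = 12872.73 mcg/hr
Concentration = 1279 mg ÷ 209 mL = 6.119617 mg/mL = 6119.617 mcg/mL
Rate = 12872.73 mcg/hr ÷ 6119.617 mcg/mL = 2.103518 mL/hr
Volume infused so far = 2.103518 mL/hr × 40.8 hr = 85.82355 mL
Volume remaining = 209 − 85.82355 = 123.1765 mL
New rate:
Dose = 12.2 mcg/kg/min × 26.81818 kg = 327.1818 mcg/min
327.1818 mcg/min × 60 min/hr = 19630.91 mcg/hr
Rate = 19630.91 mcg/hr ÷ 6119.617 mcg/mL = 3.207866 mL/hr
Time remaining = 123.1765 mL ÷ 3.207866 mL/hr = 38.39826 hr

38.4 hours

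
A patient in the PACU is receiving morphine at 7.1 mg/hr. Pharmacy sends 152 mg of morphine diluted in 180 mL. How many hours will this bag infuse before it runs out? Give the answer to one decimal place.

21.4 hours

Concentration = 152 mg ÷ 180 mL = 0.8444444 mg/mL
Rate = 7.1 mg/hr ÷ 0.8444444 mg/mL = 8.407895 mL/hr
Duration = 180 mL ÷ 8.407895 mL/hr = 21.40845 hr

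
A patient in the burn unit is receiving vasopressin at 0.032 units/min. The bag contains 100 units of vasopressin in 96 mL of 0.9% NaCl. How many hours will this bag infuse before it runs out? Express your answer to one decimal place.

52.1 hours

0.032 units/min × 60 min/hr = 1.92 units/hr
Concentration = 100 units ÷ 96 mL = 1.041667 units/mL
Rate = 1.92 units/hr ÷ 1.041667 units/mL = 1.8432 mL/hr
Duration = 96 mL ÷ 1.8432 mL/hr = 52.08333 hr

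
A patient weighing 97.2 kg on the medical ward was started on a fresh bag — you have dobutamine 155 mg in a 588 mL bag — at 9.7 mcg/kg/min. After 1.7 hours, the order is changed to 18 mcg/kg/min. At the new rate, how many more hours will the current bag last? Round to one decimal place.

Initial rate:
Dose = 9.7 mcg/kg/min × 97.2 kg = 942.84 mcg/min
942.84 mcg/min × 60 min/hr = 56570.4 mcg/hr
Concentration = 155 mg ÷ 588 mL = 0.2636054 mg/mL = 263.6054 mcg/mL
Rate = 56570.4 mcg/hr ÷ 263.6054 mcg/mL = 214.6025 mL/hr
Volume infused so far = 214.6025 mL/hr × 1.7 hr = 364.8243 mL
Volume remaining = 588 − 364.8243 = 223.1757 mL
New rate:
Dose = 18 mcg/kg/min × 97.2 kg = 1749.6 mcg/min
1749.6 mcg/min × 60 min/hr = 104976 mcg/hr
Rate = 104976 mcg/hr ÷ 263.6054 mcg/mL = 398.2315 mL/hr
Time remaining = 223.1757 mL ÷ 398.2315 mL/hr = 0.5604169 hr

0.6 hours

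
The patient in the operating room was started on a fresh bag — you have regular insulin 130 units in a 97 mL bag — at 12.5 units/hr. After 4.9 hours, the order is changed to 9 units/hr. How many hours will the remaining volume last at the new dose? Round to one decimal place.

7.6 hours

Initial rate:
Concentration = 130 units ÷ 97 mL = 1.340206 units/mL
Rate = 12.5 units/hr ÷ 1.340206 units/mL = 9.326923 mL/hr
Volume infused so far = 9.326923 mL/hr × 4.9 hr = 45.70192 mL
Volume remaining = 97 − 45.70192 = 51.29808 mL
New rate:
Rate = 9 units/hr ÷ 1.340206 units/mL = 6.715385 mL/hr
Time remaining = 51.29808 mL ÷ 6.715385 mL/hr = 7.638889 hr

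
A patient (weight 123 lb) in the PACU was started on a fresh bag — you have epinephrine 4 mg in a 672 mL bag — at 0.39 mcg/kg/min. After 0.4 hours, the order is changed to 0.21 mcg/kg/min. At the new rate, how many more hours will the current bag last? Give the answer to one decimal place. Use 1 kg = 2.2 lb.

4.9 hours

Initial rate:
Weight = 123 lb ÷ 2.2 lb/kg = 55.90909 kg
Dose = 0.39 mcg/kg/min × 55.90909 kg = 21.80455 mcg/min
21.80455 mcg/min × 60 min/hr = 1308.273 mcg/hr
Concentration = 4 mg ÷ 672 mL = 0.005952381 mg/mL = 5.952381 mcg/mL
Rate = 1308.273 mcg/hr ÷ 5.952381 mcg/mL = 219.7898 mL/hr
Volume infused so far = 219.7898 mL/hr × 0.4 hr = 87.91593 mL
Volume remaining = 672 − 87.91593 = 584.0841 mL
New rate:
Dose = 0.21 mcg/kg/min × 55.90909 kg = 11.74091 mcg/min
11.74091 mcg/min × 60 min/hr = 704.4545 mcg/hr
Rate = 704.4545 mcg/hr ÷ 5.952381 mcg/mL = 118.3484 mL/hr
Time remaining = 584.0841 mL ÷ 118.3484 mL/hr = 4.935295 hr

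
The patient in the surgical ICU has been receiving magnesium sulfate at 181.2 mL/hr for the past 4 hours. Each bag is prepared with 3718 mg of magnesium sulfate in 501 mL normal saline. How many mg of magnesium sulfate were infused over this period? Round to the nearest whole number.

5379 mg

Concentration = 3718 mg ÷ 501 mL = 7.421158 mg/mL
Drug rate = 181.2 mL/hr × 7.421158 mg/mL = 1344.714 mg/hr
Total = 1344.714 mg/hr × 4 hr = 5378.855 mg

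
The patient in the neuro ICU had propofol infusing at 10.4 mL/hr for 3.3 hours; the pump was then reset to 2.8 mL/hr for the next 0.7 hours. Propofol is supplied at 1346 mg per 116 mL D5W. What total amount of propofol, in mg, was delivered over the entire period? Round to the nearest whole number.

421 mg

Concentration = 1346 mg ÷ 116 mL = 11.60345 mg/mL
Stage 1: 10.4 mL/hr × 3.3 hr = 34.32 mL → 34.32 mL × 11.60345 mg/mL = 398.2303 mg
Stage 2: 2.8 mL/hr × 0.7 hr = 1.96 mL → 1.96 mL × 11.60345 mg/mL = 22.74276 mg
Total = 398.2303 + 22.74276 = 420.9731 mg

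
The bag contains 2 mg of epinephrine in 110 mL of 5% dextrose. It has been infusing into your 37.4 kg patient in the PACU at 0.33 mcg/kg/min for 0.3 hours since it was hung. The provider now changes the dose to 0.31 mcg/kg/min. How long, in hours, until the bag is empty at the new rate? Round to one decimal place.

Initial rate:
Dose = 0.33 mcg/kg/min × 37.4 kg = 12.342 mcg/min
12.342 mcg/min × 60 min/hr = 740.52 mcg/hr
Concentration = 2 mg ÷ 110 mL = 0.01818182 mg/mL = 18.18182 mcg/mL
Rate = 740.52 mcg/hr ÷ 18.18182 mcg/mL = 40.7286 mL/hr
Volume infused so far = 40.7286 mL/hr × 0.3 hr = 12.21858 mL
Volume remaining = 110 − 12.21858 = 97.78142 mL
New rate:
Dose = 0.31 mcg/kg/min × 37.4 kg = 11.594 mcg/min
11.594 mcg/min × 60 min/hr = 695.64 mcg/hr
Rate = 695.64 mcg/hr ÷ 18.18182 mcg/mL = 38.2602 mL/hr
Time remaining = 97.78142 mL ÷ 38.2602 mL/hr = 2.555695 hr

2.6 hours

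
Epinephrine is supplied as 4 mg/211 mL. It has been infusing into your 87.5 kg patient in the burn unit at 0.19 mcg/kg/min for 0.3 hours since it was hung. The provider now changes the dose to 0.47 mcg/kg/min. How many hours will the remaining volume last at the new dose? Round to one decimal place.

Initial rate:
Dose = 0.19 mcg/kg/min × 87.5 kg = 16.625 mcg/min
16.625 mcg/min × 60 min/hr = 997.5 mcg/hr
Concentration = 4 mg ÷ 211 mL = 0.01895735 mg/mL = 18.95735 mcg/mL
Rate = 997.5 mcg/hr ÷ 18.95735 mcg/mL = 52.61812 mL/hr
Volume infused so far = 52.61812 mL/hr × 0.3 hr = 15.78544 mL
Volume remaining = 211 − 15.78544 = 195.2146 mL
New rate:
Dose = 0.47 mcg/kg/min × 87.5 kg = 41.125 mcg/min
41.125 mcg/min × 60 min/hr = 2467.5 mcg/hr
Rate = 2467.5 mcg/hr ÷ 18.95735 mcg/mL = 130.1606 mL/hr
Time remaining = 195.2146 mL ÷ 130.1606 mL/hr = 1.499797 hr

1.5 hours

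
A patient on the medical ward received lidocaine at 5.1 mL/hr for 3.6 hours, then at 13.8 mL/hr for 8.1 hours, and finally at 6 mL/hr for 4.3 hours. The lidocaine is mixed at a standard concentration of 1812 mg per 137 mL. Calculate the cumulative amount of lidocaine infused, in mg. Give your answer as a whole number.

2063 mg

Concentration = 1812 mg ÷ 137 mL = 13.22628 mg/mL
Stage 1: 5.1 mL/hr × 3.6 hr = 18.36 mL → 18.36 mL × 13.22628 mg/mL = 242.8345 mg
Stage 2: 13.8 mL/hr × 8.1 hr = 111.78 mL → 111.78 mL × 13.22628 mg/mL = 1478.433 mg
Stage 3: 6 mL/hr × 4.3 hr = 25.8 mL → 25.8 mL × 13.22628 mg/mL = 341.238 mg
Total = 242.8345 + 1478.433 + 341.238 = 2062.506 mg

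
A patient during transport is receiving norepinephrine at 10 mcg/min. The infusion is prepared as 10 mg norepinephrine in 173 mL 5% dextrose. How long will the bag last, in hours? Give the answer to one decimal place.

10 mcg/min × 60 min/hr = 600 mcg/hr
Concentration = 10 mg ÷ 173 mL = 0.05780347 mg/mL = 57.80347 mcg/mL
Rate = 600 mcg/hr ÷ 57.80347 mcg/mL = 10.38 mL/hr
Duration = 173 mL ÷ 10.38 mL/hr = 16.66667 hr

16.7 hours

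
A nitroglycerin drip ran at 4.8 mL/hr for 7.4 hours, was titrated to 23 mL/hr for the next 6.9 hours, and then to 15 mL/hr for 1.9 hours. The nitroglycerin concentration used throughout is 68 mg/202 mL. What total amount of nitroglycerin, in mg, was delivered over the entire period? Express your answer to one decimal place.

Concentration = 68 mg ÷ 202 mL = 0.3366337 mg/mL
Stage 1: 4.8 mL/hr × 7.4 hr = 35.52 mL → 35.52 mL × 0.3366337 mg/mL = 11.95723 mg
Stage 2: 23 mL/hr × 6.9 hr = 158.7 mL → 158.7 mL × 0.3366337 mg/mL = 53.42376 mg
Stage 3: 15 mL/hr × 1.9 hr = 28.5 mL → 28.5 mL × 0.3366337 mg/mL = 9.594059 mg
Total = 11.95723 + 53.42376 + 9.594059 = 74.97505 mg

75.0 mg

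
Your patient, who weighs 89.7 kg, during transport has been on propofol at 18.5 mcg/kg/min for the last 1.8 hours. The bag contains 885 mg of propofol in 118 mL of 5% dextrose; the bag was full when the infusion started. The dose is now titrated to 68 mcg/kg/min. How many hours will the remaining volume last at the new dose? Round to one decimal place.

Initial rate:
Dose = 18.5 mcg/kg/min × 89.7 kg = 1659.45 mcg/min
1659.45 mcg/min × 60 min/hr = 99567 mcg/hr
Concentration = 885 mg ÷ 118 mL = 7.5 mg/mL = 7500 mcg/mL
Rate = 99567 mcg/hr ÷ 7500 mcg/mL = 13.2756 mL/hr
Volume infused so far = 13.2756 mL/hr × 1.8 hr = 23.89608 mL
Volume remaining = 118 − 23.89608 = 94.10392 mL
New rate:
Dose = 68 mcg/kg/min × 89.7 kg = 6099.6 mcg/min
6099.6 mcg/min × 60 min/hr = 365976 mcg/hr
Rate = 365976 mcg/hr ÷ 7500 mcg/mL = 48.7968 mL/hr
Time remaining = 94.10392 mL ÷ 48.7968 mL/hr = 1.928485 hr

1.9 hours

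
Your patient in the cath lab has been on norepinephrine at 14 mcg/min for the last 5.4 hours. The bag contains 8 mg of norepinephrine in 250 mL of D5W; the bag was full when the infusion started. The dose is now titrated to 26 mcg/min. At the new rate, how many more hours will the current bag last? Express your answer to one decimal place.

Initial rate:
14 mcg/min × 60 min/hr = 840 mcg/hr
Concentration = 8 mg ÷ 250 mL = 0.032 mg/mL = 32 mcg/mL
Rate = 840 mcg/hr ÷ 32 mcg/mL = 26.25 mL/hr
Volume infused so far = 26.25 mL/hr × 5.4 hr = 141.75 mL
Volume remaining = 250 − 141.75 = 108.25 mL
New rate:
26 mcg/min × 60 min/hr = 1560 mcg/hr
Rate = 1560 mcg/hr ÷ 32 mcg/mL = 48.75 mL/hr
Time remaining = 108.25 mL ÷ 48.75 mL/hr = 2.220513 hr

2.2 hours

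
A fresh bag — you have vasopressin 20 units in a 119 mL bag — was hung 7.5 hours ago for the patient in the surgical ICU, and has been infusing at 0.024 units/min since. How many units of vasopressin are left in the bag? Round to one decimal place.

0.024 units/min × 60 min/hr = 1.44 units/hr
Concentration = 20 units ÷ 119 mL = 0.1680672 units/mL
Rate = 1.44 units/hr ÷ 0.1680672 units/mL = 8.568 mL/hr
Volume infused = 8.568 mL/hr × 7.5 hr = 64.26 mL
Volume remaining = 119 − 64.26 = 54.74 mL
Drug remaining = 54.74 mL × 0.1680672 units/mL = 9.2 units

9.2 units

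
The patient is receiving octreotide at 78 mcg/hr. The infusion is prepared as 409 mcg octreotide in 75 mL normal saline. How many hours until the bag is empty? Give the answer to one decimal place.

Concentration = 409 mcg ÷ 75 mL = 5.453333 mcg/mL
Rate = 78 mcg/hr ÷ 5.453333 mcg/mL = 14.30318 mL/hr
Duration = 75 mL ÷ 14.30318 mL/hr = 5.24359 hr

5.2 hours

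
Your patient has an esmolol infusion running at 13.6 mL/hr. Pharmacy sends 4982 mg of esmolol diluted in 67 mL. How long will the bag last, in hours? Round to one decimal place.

Duration = 67 mL ÷ 13.6 mL/hr = 4.926471 hr

4.9 hours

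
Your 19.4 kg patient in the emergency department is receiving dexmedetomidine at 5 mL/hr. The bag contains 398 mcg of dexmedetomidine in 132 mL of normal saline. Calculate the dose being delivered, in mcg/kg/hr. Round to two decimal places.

0.78 mcg/kg/hr

Concentration = 398 mcg ÷ 132 mL = 3.015152 mcg/mL
Drug rate = 5 mL/hr × 3.015152 mcg/mL = 15.07576 mcg/hr
15.07576 mcg/hr ÷ 19.4 kg = 0.7771009 mcg/kg/hr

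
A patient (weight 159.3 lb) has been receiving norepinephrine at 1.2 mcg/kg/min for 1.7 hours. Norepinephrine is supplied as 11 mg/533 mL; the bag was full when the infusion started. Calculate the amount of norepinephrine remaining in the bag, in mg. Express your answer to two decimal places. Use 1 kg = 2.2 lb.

Weight = 159.3 lb ÷ 2.2 lb/kg = 72.40909 kg
Dose = 1.2 mcg/kg/min × 72.40909 kg = 86.89091 mcg/min
86.89091 mcg/min × 60 min/hr = 5213.455 mcg/hr
Concentration = 11 mg ÷ 533 mL = 0.0206379 mg/mL = 20.6379 mcg/mL
Rate = 5213.455 mcg/hr ÷ 20.6379 mcg/mL = 252.6156 mL/hr
Volume infused = 252.6156 mL/hr × 1.7 hr = 429.4465 mL
Volume remaining = 533 − 429.4465 = 103.5535 mL
Drug remaining = 103.5535 mL × 20.6379 mcg/mL = 2137.127 mcg = 2.137127 mg

2.14 mg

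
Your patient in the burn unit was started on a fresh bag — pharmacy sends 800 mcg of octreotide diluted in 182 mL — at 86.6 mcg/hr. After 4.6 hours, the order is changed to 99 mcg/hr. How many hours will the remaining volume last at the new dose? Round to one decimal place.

Initial rate:
Concentration = 800 mcg ÷ 182 mL = 4.395604 mcg/mL
Rate = 86.6 mcg/hr ÷ 4.395604 mcg/mL = 19.7015 mL/hr
Volume infused so far = 19.7015 mL/hr × 4.6 hr = 90.6269 mL
Volume remaining = 182 − 90.6269 = 91.3731 mL
New rate:
Rate = 99 mcg/hr ÷ 4.395604 mcg/mL = 22.5225 mL/hr
Time remaining = 91.3731 mL ÷ 22.5225 mL/hr = 4.05697 hr

4.1 hours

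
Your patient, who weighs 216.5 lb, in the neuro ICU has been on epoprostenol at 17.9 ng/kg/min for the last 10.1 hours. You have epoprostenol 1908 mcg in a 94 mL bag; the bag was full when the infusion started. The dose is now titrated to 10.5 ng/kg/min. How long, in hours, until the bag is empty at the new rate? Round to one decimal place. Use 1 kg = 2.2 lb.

13.6 hours

Initial rate:
Weight = 216.5 lb ÷ 2.2 lb/kg = 98.40909 kg
Dose = 17.9 ng/kg/min × 98.40909 kg = 1761.523 ng/min
1761.523 ng/min × 60 min/hr = 105691.4 ng/hr
Concentration = 1908 mcg ÷ 94 mL = 20.29787 mcg/mL = 20297.87 ng/mL
Rate = 105691.4 ng/hr ÷ 20297.87 ng/mL = 5.207017 mL/hr
Volume infused so far = 5.207017 mL/hr × 10.1 hr = 52.59087 mL
Volume remaining = 94 − 52.59087 = 41.40913 mL
New rate:
Dose = 10.5 ng/kg/min × 98.40909 kg = 1033.295 ng/min
1033.295 ng/min × 60 min/hr = 61997.73 ng/hr
Rate = 61997.73 ng/hr ÷ 20297.87 ng/mL = 3.054395 mL/hr
Time remaining = 41.40913 mL ÷ 3.054395 mL/hr = 13.55723 hr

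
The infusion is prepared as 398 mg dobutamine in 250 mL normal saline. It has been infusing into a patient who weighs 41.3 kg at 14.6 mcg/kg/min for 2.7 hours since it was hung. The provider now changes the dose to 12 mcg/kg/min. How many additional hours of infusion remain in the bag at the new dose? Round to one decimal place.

Initial rate:
Dose = 14.6 mcg/kg/min × 41.3 kg = 602.98 mcg/min
602.98 mcg/min × 60 min/hr = 36178.8 mcg/hr
Concentration = 398 mg ÷ 250 mL = 1.592 mg/mL = 1592 mcg/mL
Rate = 36178.8 mcg/hr ÷ 1592 mcg/mL = 22.72538 mL/hr
Volume infused so far = 22.72538 mL/hr × 2.7 hr = 61.35852 mL
Volume remaining = 250 − 61.35852 = 188.6415 mL
New rate:
Dose = 12 mcg/kg/min × 41.3 kg = 495.6 mcg/min
495.6 mcg/min × 60 min/hr = 29736 mcg/hr
Rate = 29736 mcg/hr ÷ 1592 mcg/mL = 18.67839 mL/hr
Time remaining = 188.6415 mL ÷ 18.67839 mL/hr = 10.09945 hr

10.1 hours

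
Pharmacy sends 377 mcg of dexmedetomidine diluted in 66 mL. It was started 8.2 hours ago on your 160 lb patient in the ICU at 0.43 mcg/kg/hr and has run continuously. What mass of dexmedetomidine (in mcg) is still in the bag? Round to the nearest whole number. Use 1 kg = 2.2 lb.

Weight = 160 lb ÷ 2.2 lb/kg = 72.72727 kg
Dose = 0.43 mcg/kg/hr × 72.72727 kg = 31.27273 mcg/hr
Concentration = 377 mcg ÷ 66 mL = 5.712121 mcg/mL
Rate = 31.27273 mcg/hr ÷ 5.712121 mcg/mL = 5.474801 mL/hr
Volume infused = 5.474801 mL/hr × 8.2 hr = 44.89337 mL
Volume remaining = 66 − 44.89337 = 21.10663 mL
Drug remaining = 21.10663 mL × 5.712121 mcg/mL = 120.5636 mcg

121 mcg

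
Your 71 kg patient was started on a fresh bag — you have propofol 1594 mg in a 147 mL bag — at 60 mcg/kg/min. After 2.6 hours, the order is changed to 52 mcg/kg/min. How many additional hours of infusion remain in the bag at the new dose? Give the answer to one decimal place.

Initial rate:
Dose = 60 mcg/kg/min × 71 kg = 4260 mcg/min
4260 mcg/min × 60 min/hr = 255600 mcg/hr
Concentration = 1594 mg ÷ 147 mL = 10.84354 mg/mL = 10843.54 mcg/mL
Rate = 255600 mcg/hr ÷ 10843.54 mcg/mL = 23.57164 mL/hr
Volume infused so far = 23.57164 mL/hr × 2.6 hr = 61.28627 mL
Volume remaining = 147 − 61.28627 = 85.71373 mL
New rate:
Dose = 52 mcg/kg/min × 71 kg = 3692 mcg/min
3692 mcg/min × 60 min/hr = 221520 mcg/hr
Rate = 221520 mcg/hr ÷ 10843.54 mcg/mL = 20.42876 mL/hr
Time remaining = 85.71373 mL ÷ 20.42876 mL/hr = 4.195739 hr

4.2 hours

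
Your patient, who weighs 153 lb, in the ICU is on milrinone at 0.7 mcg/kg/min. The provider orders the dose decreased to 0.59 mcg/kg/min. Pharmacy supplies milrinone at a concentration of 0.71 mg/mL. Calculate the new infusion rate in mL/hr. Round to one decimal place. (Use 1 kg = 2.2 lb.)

3.5 mL/hr

Weight = 153 lb ÷ 2.2 lb/kg = 69.54545 kg
Dose = 0.59 mcg/kg/min × 69.54545 kg = 41.03182 mcg/min
41.03182 mcg/min × 60 min/hr = 2461.909 mcg/hr
Concentration = 0.71 mg/mL = 710 mcg/mL
Rate = 2461.909 mcg/hr ÷ 710 mcg/mL = 3.467478 mL/hr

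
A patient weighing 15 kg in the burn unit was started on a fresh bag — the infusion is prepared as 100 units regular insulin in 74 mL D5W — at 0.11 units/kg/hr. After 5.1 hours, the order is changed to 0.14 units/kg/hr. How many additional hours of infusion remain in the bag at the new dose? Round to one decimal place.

43.6 hours

Initial rate:
Dose = 0.11 units/kg/hr × 15 kg = 1.65 units/hr
Concentration = 100 units ÷ 74 mL = 1.351351 units/mL
Rate = 1.65 units/hr ÷ 1.351351 units/mL = 1.221 mL/hr
Volume infused so far = 1.221 mL/hr × 5.1 hr = 6.2271 mL
Volume remaining = 74 − 6.2271 = 67.7729 mL
New rate:
Dose = 0.14 units/kg/hr × 15 kg = 2.1 units/hr
Rate = 2.1 units/hr ÷ 1.351351 units/mL = 1.554 mL/hr
Time remaining = 67.7729 mL ÷ 1.554 mL/hr = 43.6119 hr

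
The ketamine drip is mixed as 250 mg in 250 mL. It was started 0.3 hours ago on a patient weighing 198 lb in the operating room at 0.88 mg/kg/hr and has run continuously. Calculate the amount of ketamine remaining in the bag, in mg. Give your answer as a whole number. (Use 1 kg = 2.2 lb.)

Weight = 198 lb ÷ 2.2 lb/kg = 90 kg
Dose = 0.88 mg/kg/hr × 90 kg = 79.2 mg/hr
Concentration = 250 mg ÷ 250 mL = 1 mg/mL
Rate = 79.2 mg/hr ÷ 1 mg/mL = 79.2 mL/hr
Volume infused = 79.2 mL/hr × 0.3 hr = 23.76 mL
Volume remaining = 250 − 23.76 = 226.24 mL
Drug remaining = 226.24 mL × 1 mg/mL = 226.24 mg

226 mg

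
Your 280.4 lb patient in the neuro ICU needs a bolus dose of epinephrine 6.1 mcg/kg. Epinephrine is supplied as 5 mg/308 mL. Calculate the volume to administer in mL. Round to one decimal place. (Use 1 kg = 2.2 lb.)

47.9 mL

Weight = 280.4 lb ÷ 2.2 lb/kg = 127.4545 kg
Dose = 6.1 mcg/kg × 127.4545 kg = 777.4727 mcg
Concentration = 5 mg ÷ 308 mL = 0.01623377 mg/mL = 16.23377 mcg/mL
Volume = 777.4727 mcg ÷ 16.23377 mcg/mL = 47.89232 mL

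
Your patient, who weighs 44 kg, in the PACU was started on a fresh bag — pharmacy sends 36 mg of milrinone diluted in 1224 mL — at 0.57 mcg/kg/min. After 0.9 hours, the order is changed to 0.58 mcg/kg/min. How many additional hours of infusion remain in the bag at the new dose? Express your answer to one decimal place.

22.6 hours

Initial rate:
Dose = 0.57 mcg/kg/min × 44 kg = 25.08 mcg/min
25.08 mcg/min × 60 min/hr = 1504.8 mcg/hr
Concentration = 36 mg ÷ 1224 mL = 0.02941176 mg/mL = 29.41176 mcg/mL
Rate = 1504.8 mcg/hr ÷ 29.41176 mcg/mL = 51.1632 mL/hr
Volume infused so far = 51.1632 mL/hr × 0.9 hr = 46.04688 mL
Volume remaining = 1224 − 46.04688 = 1177.953 mL
New rate:
Dose = 0.58 mcg/kg/min × 44 kg = 25.52 mcg/min
25.52 mcg/min × 60 min/hr = 1531.2 mcg/hr
Rate = 1531.2 mcg/hr ÷ 29.41176 mcg/mL = 52.0608 mL/hr
Time remaining = 1177.953 mL ÷ 52.0608 mL/hr = 22.62649 hr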